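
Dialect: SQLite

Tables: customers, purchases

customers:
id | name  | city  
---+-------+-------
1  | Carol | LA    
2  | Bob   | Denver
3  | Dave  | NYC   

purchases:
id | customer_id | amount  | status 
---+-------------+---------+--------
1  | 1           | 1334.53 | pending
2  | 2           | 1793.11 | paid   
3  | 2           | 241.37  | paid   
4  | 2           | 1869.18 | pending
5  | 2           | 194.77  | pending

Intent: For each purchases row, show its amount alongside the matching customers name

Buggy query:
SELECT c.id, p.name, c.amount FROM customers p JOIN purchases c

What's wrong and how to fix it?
Bug: JOIN with no ON clause produces a cartesian product; every purchases row pairs with every customers row

Fix: Specify the join condition linking the foreign key to the parent id

Corrected query:
SELECT c.id, p.name, c.amount FROM customers p JOIN purchases c ON c.customer_id = p.id

Result:
id | name  | amount 
---+-------+--------
1  | Carol | 1334.53
2  | Bob   | 1793.11
3  | Bob   | 241.37 
4  | Bob   | 1869.18
5  | Bob   | 194.77 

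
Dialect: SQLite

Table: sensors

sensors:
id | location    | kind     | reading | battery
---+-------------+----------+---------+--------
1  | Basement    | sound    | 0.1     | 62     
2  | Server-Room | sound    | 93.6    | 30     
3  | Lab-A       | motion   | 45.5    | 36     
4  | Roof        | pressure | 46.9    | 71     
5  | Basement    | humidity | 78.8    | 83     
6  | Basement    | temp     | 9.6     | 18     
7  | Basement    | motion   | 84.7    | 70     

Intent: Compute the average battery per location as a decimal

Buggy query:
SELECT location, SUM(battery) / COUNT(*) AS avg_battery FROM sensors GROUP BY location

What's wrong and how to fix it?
Bug: SUM(battery) and COUNT(*) are both integers; the division truncates the fractional part

Fix: Cast one side to REAL so the division keeps the fractional part

Corrected query:
SELECT location, SUM(battery) * 1.0 / COUNT(*) AS avg_battery FROM sensors GROUP BY location

Result:
location    | avg_battery
------------+------------
Basement    | 58.25      
Lab-A       | 36         
Roof        | 71         
Server-Room | 30         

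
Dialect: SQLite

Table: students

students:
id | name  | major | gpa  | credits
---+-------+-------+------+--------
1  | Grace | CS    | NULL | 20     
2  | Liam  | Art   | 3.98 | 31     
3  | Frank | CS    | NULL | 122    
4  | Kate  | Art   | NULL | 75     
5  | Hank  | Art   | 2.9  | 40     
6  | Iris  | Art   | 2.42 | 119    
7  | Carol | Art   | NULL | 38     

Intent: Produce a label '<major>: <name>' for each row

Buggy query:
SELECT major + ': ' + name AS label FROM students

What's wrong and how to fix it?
Bug: '+' is numeric addition; on text columns SQLite converts them to 0 instead of concatenating

Fix: Use the || operator for string concatenation

Corrected query:
SELECT major || ': ' || name AS label FROM students

Result:
label     
----------
CS: Grace 
Art: Liam 
CS: Frank 
Art: Kate 
Art: Hank 
Art: Iris 
Art: Carol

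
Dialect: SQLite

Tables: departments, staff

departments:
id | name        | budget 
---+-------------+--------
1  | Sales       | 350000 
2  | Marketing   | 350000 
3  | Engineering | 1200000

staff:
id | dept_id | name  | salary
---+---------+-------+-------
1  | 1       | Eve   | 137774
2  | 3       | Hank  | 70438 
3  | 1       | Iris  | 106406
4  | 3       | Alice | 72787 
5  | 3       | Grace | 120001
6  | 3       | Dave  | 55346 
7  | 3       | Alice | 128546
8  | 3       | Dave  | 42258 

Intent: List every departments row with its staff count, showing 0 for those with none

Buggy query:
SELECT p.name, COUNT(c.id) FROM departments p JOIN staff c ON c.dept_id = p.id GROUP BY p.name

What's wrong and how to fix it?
Bug: INNER JOIN drops departments rows that have no matching staff rows

Fix: Use LEFT JOIN so parents without children still appear (COUNT(c.id) gives 0)

Corrected query:
SELECT p.name, COUNT(c.id) FROM departments p LEFT JOIN staff c ON c.dept_id = p.id GROUP BY p.name

Result:
name        | COUNT(c.id)
------------+------------
Engineering | 6          
Marketing   | 0          
Sales       | 2          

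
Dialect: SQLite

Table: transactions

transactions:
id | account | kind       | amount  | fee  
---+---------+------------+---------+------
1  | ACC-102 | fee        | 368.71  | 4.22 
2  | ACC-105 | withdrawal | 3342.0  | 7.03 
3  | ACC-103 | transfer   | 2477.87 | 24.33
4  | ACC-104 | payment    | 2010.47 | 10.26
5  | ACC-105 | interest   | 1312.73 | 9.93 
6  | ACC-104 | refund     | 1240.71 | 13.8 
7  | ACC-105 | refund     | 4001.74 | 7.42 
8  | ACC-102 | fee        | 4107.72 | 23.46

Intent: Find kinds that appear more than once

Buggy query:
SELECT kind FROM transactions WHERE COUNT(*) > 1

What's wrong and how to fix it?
Bug: WHERE can't reference COUNT(*); aggregates are computed after WHERE

Fix: GROUP BY kind, then filter groups with HAVING COUNT(*) > 1

Corrected query:
SELECT kind FROM transactions GROUP BY kind HAVING COUNT(*) > 1

Result:
kind  
------
fee   
refund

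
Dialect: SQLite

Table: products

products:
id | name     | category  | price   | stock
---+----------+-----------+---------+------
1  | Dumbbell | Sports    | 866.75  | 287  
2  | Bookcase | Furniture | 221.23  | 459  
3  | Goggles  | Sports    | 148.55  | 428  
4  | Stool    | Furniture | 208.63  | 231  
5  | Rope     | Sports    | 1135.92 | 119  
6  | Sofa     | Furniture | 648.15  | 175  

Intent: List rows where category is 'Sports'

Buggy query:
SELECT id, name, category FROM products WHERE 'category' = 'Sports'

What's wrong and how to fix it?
Bug: 'category' in single quotes is a string literal, not the column; the comparison is literal-vs-literal and never true

Fix: Reference the column as category without single quotes

Corrected query:
SELECT id, name, category FROM products WHERE category = 'Sports'

Result:
id | name     | category
---+----------+---------
1  | Dumbbell | Sports  
3  | Goggles  | Sports  
5  | Rope     | Sports  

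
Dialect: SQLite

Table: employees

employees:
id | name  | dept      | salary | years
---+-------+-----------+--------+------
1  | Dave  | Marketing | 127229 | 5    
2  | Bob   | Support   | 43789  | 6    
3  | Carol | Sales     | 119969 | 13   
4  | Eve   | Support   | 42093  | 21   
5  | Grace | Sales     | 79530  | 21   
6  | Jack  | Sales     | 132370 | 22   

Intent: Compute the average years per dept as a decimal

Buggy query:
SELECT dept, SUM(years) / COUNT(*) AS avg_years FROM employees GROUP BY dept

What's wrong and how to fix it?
Bug: Both operands are integers, so '/' performs integer division and truncates

Fix: Cast one side to REAL so the division keeps the fractional part

Corrected query:
SELECT dept, SUM(years) * 1.0 / COUNT(*) AS avg_years FROM employees GROUP BY dept

Result:
dept      | avg_years
----------+----------
Marketing | 5        
Sales     | 18.666667
Support   | 13.5     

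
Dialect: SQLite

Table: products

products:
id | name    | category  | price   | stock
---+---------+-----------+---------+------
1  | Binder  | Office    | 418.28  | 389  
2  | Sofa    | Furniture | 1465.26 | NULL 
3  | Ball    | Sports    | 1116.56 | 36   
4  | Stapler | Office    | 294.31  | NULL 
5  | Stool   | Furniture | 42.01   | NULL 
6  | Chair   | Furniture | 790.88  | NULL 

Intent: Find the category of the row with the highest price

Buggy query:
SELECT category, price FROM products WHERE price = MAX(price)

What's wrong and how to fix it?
Bug: MAX(price) is an aggregate and cannot be used directly in WHERE

Fix: Use a subquery: WHERE price = (SELECT MAX(price) FROM products)

Corrected query:
SELECT category, price FROM products WHERE price = (SELECT MAX(price) FROM products)

Result:
category  | price  
----------+--------
Furniture | 1465.26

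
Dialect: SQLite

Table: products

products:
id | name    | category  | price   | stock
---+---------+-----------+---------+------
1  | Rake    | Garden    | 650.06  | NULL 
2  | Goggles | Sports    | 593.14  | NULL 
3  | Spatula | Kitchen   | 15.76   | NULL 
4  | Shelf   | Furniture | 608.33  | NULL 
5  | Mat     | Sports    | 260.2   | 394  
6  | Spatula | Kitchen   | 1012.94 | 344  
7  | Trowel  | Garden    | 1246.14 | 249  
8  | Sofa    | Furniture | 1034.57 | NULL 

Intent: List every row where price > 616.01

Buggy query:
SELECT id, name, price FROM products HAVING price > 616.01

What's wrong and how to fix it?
Bug: This is a non-aggregate query (no GROUP BY, no aggregates), so in SQLite the HAVING clause is invalid here; a row-level condition belongs in WHERE

Fix: Use WHERE for row-level filtering

Corrected query:
SELECT id, name, price FROM products WHERE price > 616.01

Result:
id | name    | price  
---+---------+--------
1  | Rake    | 650.06 
6  | Spatula | 1012.94
7  | Trowel  | 1246.14
8  | Sofa    | 1034.57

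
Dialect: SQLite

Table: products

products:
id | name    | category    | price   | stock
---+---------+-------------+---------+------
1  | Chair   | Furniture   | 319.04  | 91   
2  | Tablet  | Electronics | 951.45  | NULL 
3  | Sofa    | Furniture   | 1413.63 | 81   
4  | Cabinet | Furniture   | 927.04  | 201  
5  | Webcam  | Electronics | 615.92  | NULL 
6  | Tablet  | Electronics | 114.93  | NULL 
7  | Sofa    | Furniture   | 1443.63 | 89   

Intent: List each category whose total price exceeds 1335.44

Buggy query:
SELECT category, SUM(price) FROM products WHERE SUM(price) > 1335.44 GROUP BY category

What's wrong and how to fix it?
Bug: WHERE runs before GROUP BY, so aggregates aren't available there

Fix: Move the aggregate condition to a HAVING clause

Corrected query:
SELECT category, SUM(price) FROM products GROUP BY category HAVING SUM(price) > 1335.44

Result:
category    | SUM(price)
------------+-----------
Electronics | 1682.3    
Furniture   | 4103.34   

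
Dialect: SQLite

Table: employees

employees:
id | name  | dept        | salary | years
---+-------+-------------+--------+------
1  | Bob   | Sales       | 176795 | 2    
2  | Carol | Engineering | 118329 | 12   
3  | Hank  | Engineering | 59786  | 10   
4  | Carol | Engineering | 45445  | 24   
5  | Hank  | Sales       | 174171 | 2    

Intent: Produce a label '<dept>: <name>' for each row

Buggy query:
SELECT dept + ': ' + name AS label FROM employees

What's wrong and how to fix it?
Bug: SQLite uses || for string concatenation; + coerces text to numbers (yielding 0)

Fix: Replace + with || to concatenate text

Corrected query:
SELECT dept || ': ' || name AS label FROM employees

Result:
label             
------------------
Sales: Bob        
Engineering: Carol
Engineering: Hank 
Engineering: Carol
Sales: Hank       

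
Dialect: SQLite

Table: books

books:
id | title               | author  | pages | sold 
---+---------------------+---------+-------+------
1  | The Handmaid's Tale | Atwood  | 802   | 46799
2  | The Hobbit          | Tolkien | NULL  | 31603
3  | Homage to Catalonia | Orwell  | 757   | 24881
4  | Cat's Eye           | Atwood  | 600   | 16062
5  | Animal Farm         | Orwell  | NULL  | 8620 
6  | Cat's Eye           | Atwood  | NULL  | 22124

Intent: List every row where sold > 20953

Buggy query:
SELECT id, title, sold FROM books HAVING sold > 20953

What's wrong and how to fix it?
Bug: This is a non-aggregate query (no GROUP BY, no aggregates), so in SQLite the HAVING clause is invalid here; a row-level condition belongs in WHERE

Fix: Use WHERE for row-level filtering

Corrected query:
SELECT id, title, sold FROM books WHERE sold > 20953

Result:
id | title               | sold 
---+---------------------+------
1  | The Handmaid's Tale | 46799
2  | The Hobbit          | 31603
3  | Homage to Catalonia | 24881
6  | Cat's Eye           | 22124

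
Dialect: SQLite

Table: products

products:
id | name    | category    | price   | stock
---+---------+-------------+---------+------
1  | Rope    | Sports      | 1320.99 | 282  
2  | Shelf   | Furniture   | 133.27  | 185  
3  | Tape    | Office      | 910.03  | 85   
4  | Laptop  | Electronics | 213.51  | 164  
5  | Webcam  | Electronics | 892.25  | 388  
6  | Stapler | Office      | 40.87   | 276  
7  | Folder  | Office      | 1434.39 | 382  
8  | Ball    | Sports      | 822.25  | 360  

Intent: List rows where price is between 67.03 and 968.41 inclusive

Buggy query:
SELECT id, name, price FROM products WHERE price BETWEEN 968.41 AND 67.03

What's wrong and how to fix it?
Bug: The bounds are reversed; BETWEEN a AND b requires a <= b to match anything

Fix: Swap the bounds so the smaller value comes first

Corrected query:
SELECT id, name, price FROM products WHERE price BETWEEN 67.03 AND 968.41

Result:
id | name   | price 
---+--------+-------
2  | Shelf  | 133.27
3  | Tape   | 910.03
4  | Laptop | 213.51
5  | Webcam | 892.25
8  | Ball   | 822.25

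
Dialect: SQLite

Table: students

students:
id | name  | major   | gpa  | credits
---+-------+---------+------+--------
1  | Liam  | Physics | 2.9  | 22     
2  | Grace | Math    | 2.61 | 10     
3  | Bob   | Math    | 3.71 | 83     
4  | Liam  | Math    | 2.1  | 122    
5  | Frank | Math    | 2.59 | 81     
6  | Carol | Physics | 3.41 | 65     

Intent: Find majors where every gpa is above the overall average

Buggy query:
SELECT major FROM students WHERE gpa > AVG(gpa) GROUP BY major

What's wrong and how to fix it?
Bug: WHERE evaluates per row before aggregation, so AVG() is unavailable

Fix: Compute the overall average in a scalar subquery and compare each group's MIN against it in HAVING

Corrected query:
SELECT major FROM students GROUP BY major HAVING MIN(gpa) > (SELECT AVG(gpa) FROM students)

Result:
major  
-------
Physics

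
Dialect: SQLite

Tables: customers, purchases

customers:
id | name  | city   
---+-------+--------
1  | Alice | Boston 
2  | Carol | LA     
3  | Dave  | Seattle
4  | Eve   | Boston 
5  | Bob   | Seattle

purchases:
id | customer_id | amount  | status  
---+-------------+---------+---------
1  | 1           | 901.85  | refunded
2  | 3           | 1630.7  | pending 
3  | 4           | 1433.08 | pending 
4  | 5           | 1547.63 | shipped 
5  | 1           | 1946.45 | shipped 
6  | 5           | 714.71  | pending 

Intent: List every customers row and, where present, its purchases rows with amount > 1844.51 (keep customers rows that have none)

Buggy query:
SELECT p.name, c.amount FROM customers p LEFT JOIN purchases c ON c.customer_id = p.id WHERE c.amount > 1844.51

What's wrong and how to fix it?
Bug: Filtering c.amount in WHERE discards the NULL rows produced by LEFT JOIN, turning it into an inner join

Fix: Move the right-table condition into the ON clause so unmatched parents are kept

Corrected query:
SELECT p.name, c.amount FROM customers p LEFT JOIN purchases c ON c.customer_id = p.id AND c.amount > 1844.51

Result:
name  | amount 
------+--------
Alice | 1946.45
Carol | NULL   
Dave  | NULL   
Eve   | NULL   
Bob   | NULL   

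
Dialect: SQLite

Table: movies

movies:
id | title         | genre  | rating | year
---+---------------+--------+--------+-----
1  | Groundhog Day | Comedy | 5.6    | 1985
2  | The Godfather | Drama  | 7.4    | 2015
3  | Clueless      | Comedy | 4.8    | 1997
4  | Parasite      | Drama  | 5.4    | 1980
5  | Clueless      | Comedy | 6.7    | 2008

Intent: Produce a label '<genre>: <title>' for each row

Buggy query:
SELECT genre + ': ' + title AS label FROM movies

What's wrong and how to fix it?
Bug: SQLite uses || for string concatenation; + coerces text to numbers (yielding 0)

Fix: Replace + with || to concatenate text

Corrected query:
SELECT genre || ': ' || title AS label FROM movies

Result:
label                
---------------------
Comedy: Groundhog Day
Drama: The Godfather 
Comedy: Clueless     
Drama: Parasite      
Comedy: Clueless     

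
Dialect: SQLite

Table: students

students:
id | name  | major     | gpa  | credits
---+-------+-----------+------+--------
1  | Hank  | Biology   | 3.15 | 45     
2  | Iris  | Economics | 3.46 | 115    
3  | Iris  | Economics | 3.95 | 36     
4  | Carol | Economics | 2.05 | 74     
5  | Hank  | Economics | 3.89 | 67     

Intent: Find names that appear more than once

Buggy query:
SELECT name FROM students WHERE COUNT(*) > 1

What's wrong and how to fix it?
Bug: COUNT(*) is an aggregate and cannot be used in WHERE

Fix: GROUP BY name, then filter groups with HAVING COUNT(*) > 1

Corrected query:
SELECT name FROM students GROUP BY name HAVING COUNT(*) > 1

Result:
name
----
Hank
Iris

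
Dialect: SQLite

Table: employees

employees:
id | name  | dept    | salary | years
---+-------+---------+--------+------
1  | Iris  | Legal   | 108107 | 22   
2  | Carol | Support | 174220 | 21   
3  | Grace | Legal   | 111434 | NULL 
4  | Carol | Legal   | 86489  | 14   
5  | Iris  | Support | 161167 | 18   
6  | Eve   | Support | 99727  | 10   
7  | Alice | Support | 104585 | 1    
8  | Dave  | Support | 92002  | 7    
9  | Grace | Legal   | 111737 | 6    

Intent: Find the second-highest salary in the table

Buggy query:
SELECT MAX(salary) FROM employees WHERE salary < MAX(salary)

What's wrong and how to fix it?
Bug: MAX(salary) on the right of the comparison is an aggregate-in-WHERE error

Fix: Compute the overall MAX in a subquery, then take MAX of rows below it

Corrected query:
SELECT MAX(salary) FROM employees WHERE salary < (SELECT MAX(salary) FROM employees)

Result:
MAX(salary)
-----------
161167     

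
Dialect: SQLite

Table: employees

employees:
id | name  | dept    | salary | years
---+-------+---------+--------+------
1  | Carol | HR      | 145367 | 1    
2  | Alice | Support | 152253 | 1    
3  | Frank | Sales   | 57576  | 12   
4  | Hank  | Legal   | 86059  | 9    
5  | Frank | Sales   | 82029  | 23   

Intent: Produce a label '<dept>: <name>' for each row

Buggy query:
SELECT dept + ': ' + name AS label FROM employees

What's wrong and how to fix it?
Bug: '+' is numeric addition; on text columns SQLite converts them to 0 instead of concatenating

Fix: Replace + with || to concatenate text

Corrected query:
SELECT dept || ': ' || name AS label FROM employees

Result:
label         
--------------
HR: Carol     
Support: Alice
Sales: Frank  
Legal: Hank   
Sales: Frank  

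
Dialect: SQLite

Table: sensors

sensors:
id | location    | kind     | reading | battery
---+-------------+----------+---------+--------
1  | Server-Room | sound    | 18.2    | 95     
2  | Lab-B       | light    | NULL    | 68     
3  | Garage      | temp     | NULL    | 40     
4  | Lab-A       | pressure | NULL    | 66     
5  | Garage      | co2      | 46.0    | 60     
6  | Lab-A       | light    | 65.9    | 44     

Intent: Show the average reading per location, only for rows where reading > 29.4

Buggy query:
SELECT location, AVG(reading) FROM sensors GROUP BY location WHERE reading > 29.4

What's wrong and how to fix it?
Bug: WHERE cannot follow GROUP BY

Fix: Move the WHERE clause before GROUP BY

Corrected query:
SELECT location, AVG(reading) FROM sensors WHERE reading > 29.4 GROUP BY location

Result:
location | AVG(reading)
---------+-------------
Garage   | 46          
Lab-A    | 65.9        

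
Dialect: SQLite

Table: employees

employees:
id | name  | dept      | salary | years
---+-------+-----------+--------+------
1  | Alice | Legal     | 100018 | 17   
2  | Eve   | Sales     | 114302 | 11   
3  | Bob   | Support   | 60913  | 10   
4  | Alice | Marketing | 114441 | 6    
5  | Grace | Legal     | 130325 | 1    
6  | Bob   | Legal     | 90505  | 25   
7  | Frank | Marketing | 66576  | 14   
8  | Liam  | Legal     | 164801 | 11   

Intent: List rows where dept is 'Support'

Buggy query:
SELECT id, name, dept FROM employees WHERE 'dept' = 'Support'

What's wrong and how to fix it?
Bug: 'dept' in single quotes is a string literal, not the column; the comparison is literal-vs-literal and never true

Fix: Reference the column as dept without single quotes

Corrected query:
SELECT id, name, dept FROM employees WHERE dept = 'Support'

Result:
id | name | dept   
---+------+--------
3  | Bob  | Support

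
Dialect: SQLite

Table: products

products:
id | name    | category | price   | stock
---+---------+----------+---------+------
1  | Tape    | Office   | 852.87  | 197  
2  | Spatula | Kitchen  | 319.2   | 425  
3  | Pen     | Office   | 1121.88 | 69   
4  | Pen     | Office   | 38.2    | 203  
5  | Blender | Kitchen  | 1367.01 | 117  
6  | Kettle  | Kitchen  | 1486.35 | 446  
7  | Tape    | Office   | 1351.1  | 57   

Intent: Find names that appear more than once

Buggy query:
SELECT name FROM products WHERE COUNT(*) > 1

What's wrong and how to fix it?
Bug: WHERE can't reference COUNT(*); aggregates are computed after WHERE

Fix: Group first, then use HAVING for the count condition

Corrected query:
SELECT name FROM products GROUP BY name HAVING COUNT(*) > 1

Result:
name
----
Pen 
Tape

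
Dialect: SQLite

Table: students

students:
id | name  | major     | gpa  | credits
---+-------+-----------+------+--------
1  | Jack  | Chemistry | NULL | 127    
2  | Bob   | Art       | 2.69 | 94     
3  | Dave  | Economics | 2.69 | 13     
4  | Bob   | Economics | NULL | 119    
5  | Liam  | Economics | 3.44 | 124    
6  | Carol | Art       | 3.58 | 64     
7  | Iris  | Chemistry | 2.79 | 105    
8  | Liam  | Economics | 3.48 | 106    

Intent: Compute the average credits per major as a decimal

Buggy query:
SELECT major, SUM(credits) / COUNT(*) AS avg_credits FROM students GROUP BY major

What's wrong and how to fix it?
Bug: Both operands are integers, so '/' performs integer division and truncates

Fix: Cast one side to REAL so the division keeps the fractional part

Corrected query:
SELECT major, SUM(credits) * 1.0 / COUNT(*) AS avg_credits FROM students GROUP BY major

Result:
major     | avg_credits
----------+------------
Art       | 79         
Chemistry | 116        
Economics | 90.5       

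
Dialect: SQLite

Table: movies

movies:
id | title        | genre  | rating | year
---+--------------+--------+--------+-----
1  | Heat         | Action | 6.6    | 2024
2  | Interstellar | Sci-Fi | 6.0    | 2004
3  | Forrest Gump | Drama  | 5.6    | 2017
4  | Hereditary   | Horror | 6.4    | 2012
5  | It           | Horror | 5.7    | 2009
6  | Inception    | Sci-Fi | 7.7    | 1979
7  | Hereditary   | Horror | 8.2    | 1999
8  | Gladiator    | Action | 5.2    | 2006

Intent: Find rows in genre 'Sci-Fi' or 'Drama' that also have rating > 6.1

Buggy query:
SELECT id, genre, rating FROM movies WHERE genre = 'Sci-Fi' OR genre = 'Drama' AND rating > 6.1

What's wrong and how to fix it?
Bug: Without parentheses, AND is evaluated before OR, so the rating filter only applies to the 'Drama' branch

Fix: Add parentheses around the OR so the AND applies to both alternatives

Corrected query:
SELECT id, genre, rating FROM movies WHERE (genre = 'Sci-Fi' OR genre = 'Drama') AND rating > 6.1

Result:
id | genre  | rating
---+--------+-------
6  | Sci-Fi | 7.7   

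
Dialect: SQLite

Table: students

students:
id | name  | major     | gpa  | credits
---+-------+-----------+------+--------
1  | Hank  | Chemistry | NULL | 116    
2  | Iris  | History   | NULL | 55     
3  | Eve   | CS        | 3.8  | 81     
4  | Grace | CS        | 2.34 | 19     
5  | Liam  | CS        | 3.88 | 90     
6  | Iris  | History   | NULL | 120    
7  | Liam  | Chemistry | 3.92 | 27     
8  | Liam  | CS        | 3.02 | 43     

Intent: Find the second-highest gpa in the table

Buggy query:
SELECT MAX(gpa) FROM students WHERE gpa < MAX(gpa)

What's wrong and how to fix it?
Bug: The inner MAX is an aggregate inside WHERE, which is not allowed

Fix: Compute the overall MAX in a subquery, then take MAX of rows below it

Corrected query:
SELECT MAX(gpa) FROM students WHERE gpa < (SELECT MAX(gpa) FROM students)

Result:
MAX(gpa)
--------
3.88    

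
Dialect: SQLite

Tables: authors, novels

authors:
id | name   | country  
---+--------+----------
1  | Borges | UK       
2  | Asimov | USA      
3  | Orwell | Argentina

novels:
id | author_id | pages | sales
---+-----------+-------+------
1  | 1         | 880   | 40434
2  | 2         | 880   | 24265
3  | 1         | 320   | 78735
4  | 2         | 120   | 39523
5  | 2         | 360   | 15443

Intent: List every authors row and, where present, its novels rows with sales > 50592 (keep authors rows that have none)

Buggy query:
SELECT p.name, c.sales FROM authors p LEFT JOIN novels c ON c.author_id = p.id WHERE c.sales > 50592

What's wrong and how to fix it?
Bug: A WHERE condition on the right-hand table after LEFT JOIN drops unmatched parents

Fix: Move the right-table condition into the ON clause so unmatched parents are kept

Corrected query:
SELECT p.name, c.sales FROM authors p LEFT JOIN novels c ON c.author_id = p.id AND c.sales > 50592

Result:
name   | sales
-------+------
Borges | 78735
Asimov | NULL 
Orwell | NULL 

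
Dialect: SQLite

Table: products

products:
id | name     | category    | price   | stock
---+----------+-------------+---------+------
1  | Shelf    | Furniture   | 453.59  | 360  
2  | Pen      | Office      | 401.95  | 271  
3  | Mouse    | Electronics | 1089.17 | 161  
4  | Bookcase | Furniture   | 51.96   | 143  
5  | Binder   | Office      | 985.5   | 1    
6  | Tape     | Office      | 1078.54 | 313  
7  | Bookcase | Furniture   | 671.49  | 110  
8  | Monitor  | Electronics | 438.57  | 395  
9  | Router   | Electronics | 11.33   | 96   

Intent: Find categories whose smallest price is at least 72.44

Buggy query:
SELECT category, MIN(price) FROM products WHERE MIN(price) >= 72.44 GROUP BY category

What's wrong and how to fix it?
Bug: MIN() in WHERE is a misuse of aggregate

Fix: Replace WHERE with HAVING after the GROUP BY

Corrected query:
SELECT category, MIN(price) FROM products GROUP BY category HAVING MIN(price) >= 72.44

Result:
category | MIN(price)
---------+-----------
Office   | 401.95    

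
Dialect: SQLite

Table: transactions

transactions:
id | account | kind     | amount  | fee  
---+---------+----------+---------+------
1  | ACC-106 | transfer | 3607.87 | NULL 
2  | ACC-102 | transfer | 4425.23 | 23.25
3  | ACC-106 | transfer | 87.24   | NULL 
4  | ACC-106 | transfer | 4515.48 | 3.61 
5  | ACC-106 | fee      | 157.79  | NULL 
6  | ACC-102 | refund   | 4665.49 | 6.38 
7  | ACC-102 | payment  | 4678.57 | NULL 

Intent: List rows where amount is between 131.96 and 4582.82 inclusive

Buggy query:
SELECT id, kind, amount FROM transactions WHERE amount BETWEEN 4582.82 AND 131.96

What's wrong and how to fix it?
Bug: BETWEEN expects the lower bound first; with 4582.82 AND 131.96 the range is empty

Fix: Swap the bounds so the smaller value comes first

Corrected query:
SELECT id, kind, amount FROM transactions WHERE amount BETWEEN 131.96 AND 4582.82

Result:
id | kind     | amount 
---+----------+--------
1  | transfer | 3607.87
2  | transfer | 4425.23
4  | transfer | 4515.48
5  | fee      | 157.79 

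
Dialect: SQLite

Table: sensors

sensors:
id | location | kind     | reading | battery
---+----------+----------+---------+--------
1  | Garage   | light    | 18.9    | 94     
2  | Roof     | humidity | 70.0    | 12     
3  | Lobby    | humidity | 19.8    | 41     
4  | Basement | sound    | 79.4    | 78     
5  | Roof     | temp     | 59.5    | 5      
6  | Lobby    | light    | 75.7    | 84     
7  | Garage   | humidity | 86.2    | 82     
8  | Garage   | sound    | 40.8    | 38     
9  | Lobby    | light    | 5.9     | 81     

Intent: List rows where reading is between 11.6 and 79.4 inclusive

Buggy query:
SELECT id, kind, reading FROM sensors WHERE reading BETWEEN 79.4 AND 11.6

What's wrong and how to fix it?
Bug: The bounds are reversed; BETWEEN a AND b requires a <= b to match anything

Fix: Swap the bounds so the smaller value comes first

Corrected query:
SELECT id, kind, reading FROM sensors WHERE reading BETWEEN 11.6 AND 79.4

Result:
id | kind     | reading
---+----------+--------
1  | light    | 18.9   
2  | humidity | 70     
3  | humidity | 19.8   
4  | sound    | 79.4   
5  | temp     | 59.5   
6  | light    | 75.7   
8  | sound    | 40.8   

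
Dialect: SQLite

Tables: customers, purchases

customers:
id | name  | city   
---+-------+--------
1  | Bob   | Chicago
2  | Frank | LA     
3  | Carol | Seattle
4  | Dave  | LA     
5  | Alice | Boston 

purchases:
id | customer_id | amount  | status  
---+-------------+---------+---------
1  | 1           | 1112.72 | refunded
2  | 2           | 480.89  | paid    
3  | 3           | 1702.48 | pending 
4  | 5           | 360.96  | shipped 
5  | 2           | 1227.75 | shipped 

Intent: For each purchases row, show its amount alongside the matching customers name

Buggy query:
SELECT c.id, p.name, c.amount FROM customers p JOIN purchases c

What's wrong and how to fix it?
Bug: JOIN with no ON clause produces a cartesian product; every purchases row pairs with every customers row

Fix: Specify the join condition linking the foreign key to the parent id

Corrected query:
SELECT c.id, p.name, c.amount FROM customers p JOIN purchases c ON c.customer_id = p.id

Result:
id | name  | amount 
---+-------+--------
1  | Bob   | 1112.72
2  | Frank | 480.89 
3  | Carol | 1702.48
4  | Alice | 360.96 
5  | Frank | 1227.75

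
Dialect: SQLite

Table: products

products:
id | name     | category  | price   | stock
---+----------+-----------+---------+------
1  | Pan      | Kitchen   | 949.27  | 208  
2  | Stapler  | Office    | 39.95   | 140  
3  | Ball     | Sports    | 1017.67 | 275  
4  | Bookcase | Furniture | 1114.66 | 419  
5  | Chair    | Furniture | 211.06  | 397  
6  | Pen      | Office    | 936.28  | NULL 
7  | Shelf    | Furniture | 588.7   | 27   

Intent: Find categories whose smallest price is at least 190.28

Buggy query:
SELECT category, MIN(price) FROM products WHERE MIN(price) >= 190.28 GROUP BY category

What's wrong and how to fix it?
Bug: Aggregates like MIN are computed per group after WHERE runs

Fix: Use HAVING for the per-group MIN condition

Corrected query:
SELECT category, MIN(price) FROM products GROUP BY category HAVING MIN(price) >= 190.28

Result:
category  | MIN(price)
----------+-----------
Furniture | 211.06    
Kitchen   | 949.27    
Sports    | 1017.67   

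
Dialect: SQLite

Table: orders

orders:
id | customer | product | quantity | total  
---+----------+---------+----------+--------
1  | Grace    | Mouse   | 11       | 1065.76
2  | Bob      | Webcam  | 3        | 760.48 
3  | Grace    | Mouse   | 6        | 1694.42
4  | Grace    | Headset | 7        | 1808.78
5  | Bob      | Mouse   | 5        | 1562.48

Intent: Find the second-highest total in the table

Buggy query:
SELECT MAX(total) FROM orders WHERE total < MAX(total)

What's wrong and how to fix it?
Bug: The inner MAX is an aggregate inside WHERE, which is not allowed

Fix: Put the inner MAX in a scalar subquery

Corrected query:
SELECT MAX(total) FROM orders WHERE total < (SELECT MAX(total) FROM orders)

Result:
MAX(total)
----------
1694.42   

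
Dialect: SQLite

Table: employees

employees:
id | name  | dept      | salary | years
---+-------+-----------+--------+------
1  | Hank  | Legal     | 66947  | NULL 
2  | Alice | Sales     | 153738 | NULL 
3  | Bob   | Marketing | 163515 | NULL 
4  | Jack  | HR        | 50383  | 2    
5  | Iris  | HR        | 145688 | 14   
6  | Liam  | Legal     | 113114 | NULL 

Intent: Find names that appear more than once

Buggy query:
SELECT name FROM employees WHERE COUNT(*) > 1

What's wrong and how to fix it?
Bug: COUNT(*) is an aggregate and cannot be used in WHERE

Fix: GROUP BY name, then filter groups with HAVING COUNT(*) > 1

Corrected query:
SELECT name FROM employees GROUP BY name HAVING COUNT(*) > 1

Result:
(no rows)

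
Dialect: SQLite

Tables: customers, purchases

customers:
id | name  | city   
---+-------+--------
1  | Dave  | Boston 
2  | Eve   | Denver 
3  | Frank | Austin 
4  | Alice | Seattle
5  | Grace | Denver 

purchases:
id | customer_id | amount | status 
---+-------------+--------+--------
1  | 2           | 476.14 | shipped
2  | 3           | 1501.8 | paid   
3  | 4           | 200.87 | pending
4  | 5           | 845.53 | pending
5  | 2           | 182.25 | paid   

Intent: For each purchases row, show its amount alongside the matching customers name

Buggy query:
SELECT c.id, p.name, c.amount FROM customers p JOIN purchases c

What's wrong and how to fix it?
Bug: JOIN with no ON clause produces a cartesian product; every purchases row pairs with every customers row

Fix: Specify the join condition linking the foreign key to the parent id

Corrected query:
SELECT c.id, p.name, c.amount FROM customers p JOIN purchases c ON c.customer_id = p.id

Result:
id | name  | amount
---+-------+-------
1  | Eve   | 476.14
2  | Frank | 1501.8
3  | Alice | 200.87
4  | Grace | 845.53
5  | Eve   | 182.25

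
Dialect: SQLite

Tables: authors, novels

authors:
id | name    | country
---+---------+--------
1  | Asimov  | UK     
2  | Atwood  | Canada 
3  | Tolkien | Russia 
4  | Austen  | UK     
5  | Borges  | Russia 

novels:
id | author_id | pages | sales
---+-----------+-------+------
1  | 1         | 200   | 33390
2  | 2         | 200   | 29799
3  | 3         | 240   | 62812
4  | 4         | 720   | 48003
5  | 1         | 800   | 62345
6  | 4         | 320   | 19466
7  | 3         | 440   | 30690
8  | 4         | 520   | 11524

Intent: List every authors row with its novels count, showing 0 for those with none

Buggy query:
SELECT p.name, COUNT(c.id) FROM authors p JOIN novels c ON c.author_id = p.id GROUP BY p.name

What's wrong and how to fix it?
Bug: INNER JOIN drops authors rows that have no matching novels rows

Fix: Use LEFT JOIN so parents without children still appear (COUNT(c.id) gives 0)

Corrected query:
SELECT p.name, COUNT(c.id) FROM authors p LEFT JOIN novels c ON c.author_id = p.id GROUP BY p.name

Result:
name    | COUNT(c.id)
--------+------------
Asimov  | 2          
Atwood  | 1          
Austen  | 3          
Borges  | 0          
Tolkien | 2          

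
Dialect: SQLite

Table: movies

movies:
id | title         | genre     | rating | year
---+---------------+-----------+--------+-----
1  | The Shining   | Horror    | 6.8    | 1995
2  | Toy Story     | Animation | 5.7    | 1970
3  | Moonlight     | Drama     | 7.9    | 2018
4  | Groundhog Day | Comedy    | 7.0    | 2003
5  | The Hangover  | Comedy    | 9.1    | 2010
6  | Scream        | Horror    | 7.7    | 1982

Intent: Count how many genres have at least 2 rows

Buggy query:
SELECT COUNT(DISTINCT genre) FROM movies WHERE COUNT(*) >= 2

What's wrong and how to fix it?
Bug: WHERE filters individual rows, not groups, so a group-level COUNT is invalid there

Fix: Use a subquery that GROUPs and filters with HAVING, then count its rows

Corrected query:
SELECT COUNT(*) FROM (SELECT genre FROM movies GROUP BY genre HAVING COUNT(*) >= 2)

Result:
COUNT(*)
--------
2       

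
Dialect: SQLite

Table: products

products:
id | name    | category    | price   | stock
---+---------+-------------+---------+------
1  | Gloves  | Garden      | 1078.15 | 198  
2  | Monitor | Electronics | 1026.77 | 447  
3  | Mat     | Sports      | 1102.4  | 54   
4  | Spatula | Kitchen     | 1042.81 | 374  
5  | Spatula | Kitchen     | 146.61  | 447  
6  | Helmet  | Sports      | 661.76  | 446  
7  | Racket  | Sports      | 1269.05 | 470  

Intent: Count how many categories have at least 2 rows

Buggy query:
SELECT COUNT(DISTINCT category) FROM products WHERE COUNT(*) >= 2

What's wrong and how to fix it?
Bug: COUNT(*) cannot appear in WHERE; the per-group count doesn't exist yet

Fix: Group first with HAVING COUNT(*) >= 2, then COUNT the resulting groups

Corrected query:
SELECT COUNT(*) FROM (SELECT category FROM products GROUP BY category HAVING COUNT(*) >= 2)

Result:
COUNT(*)
--------
2       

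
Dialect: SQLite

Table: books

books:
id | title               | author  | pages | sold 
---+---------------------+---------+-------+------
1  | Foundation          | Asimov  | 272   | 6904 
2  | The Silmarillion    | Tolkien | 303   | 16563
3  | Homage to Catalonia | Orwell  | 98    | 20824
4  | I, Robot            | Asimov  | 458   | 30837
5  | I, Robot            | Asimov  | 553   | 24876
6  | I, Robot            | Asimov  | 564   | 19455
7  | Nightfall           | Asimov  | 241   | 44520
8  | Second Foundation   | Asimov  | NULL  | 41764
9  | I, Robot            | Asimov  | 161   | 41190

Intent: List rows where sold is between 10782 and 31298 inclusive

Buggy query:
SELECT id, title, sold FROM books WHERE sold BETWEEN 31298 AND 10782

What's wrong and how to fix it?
Bug: The bounds are reversed; BETWEEN a AND b requires a <= b to match anything

Fix: Write BETWEEN 10782 AND 31298

Corrected query:
SELECT id, title, sold FROM books WHERE sold BETWEEN 10782 AND 31298

Result:
id | title               | sold 
---+---------------------+------
2  | The Silmarillion    | 16563
3  | Homage to Catalonia | 20824
4  | I, Robot            | 30837
5  | I, Robot            | 24876
6  | I, Robot            | 19455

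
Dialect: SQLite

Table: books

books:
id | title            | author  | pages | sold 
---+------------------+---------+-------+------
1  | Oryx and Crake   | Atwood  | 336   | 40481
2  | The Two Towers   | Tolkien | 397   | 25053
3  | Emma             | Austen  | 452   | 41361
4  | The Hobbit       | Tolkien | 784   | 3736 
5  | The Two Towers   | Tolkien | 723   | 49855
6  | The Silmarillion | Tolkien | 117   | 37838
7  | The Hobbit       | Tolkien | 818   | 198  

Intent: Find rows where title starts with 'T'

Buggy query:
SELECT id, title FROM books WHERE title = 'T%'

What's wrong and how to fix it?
Bug: '=' compares the literal string including the % character; pattern matching needs LIKE

Fix: Use LIKE for wildcard pattern matching

Corrected query:
SELECT id, title FROM books WHERE title LIKE 'T%'

Result:
id | title           
---+-----------------
2  | The Two Towers  
4  | The Hobbit      
5  | The Two Towers  
6  | The Silmarillion
7  | The Hobbit      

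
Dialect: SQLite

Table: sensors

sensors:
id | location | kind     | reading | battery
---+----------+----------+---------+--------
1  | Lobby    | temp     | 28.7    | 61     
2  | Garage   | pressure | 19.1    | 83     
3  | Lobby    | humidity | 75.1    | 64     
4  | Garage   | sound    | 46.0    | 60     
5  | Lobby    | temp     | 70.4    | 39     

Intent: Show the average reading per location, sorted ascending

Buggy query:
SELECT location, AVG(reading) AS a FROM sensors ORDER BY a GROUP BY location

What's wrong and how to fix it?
Bug: ORDER BY appears before GROUP BY; SQL clause order requires GROUP BY first

Fix: Move ORDER BY to the end, after GROUP BY

Corrected query:
SELECT location, AVG(reading) AS a FROM sensors GROUP BY location ORDER BY a

Result:
location | a        
---------+----------
Garage   | 32.55    
Lobby    | 58.066667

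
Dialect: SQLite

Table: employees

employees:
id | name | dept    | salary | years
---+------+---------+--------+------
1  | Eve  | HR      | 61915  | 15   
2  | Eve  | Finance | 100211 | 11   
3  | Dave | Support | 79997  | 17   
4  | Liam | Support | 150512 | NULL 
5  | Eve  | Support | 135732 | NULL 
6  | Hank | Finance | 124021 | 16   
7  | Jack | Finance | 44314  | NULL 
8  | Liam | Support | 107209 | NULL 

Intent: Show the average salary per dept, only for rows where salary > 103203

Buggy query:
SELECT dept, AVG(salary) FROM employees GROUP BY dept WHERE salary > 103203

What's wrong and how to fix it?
Bug: Row-level WHERE must come before GROUP BY in the clause order

Fix: Place WHERE between FROM and GROUP BY

Corrected query:
SELECT dept, AVG(salary) FROM employees WHERE salary > 103203 GROUP BY dept

Result:
dept    | AVG(salary)
--------+------------
Finance | 124021     
Support | 131151     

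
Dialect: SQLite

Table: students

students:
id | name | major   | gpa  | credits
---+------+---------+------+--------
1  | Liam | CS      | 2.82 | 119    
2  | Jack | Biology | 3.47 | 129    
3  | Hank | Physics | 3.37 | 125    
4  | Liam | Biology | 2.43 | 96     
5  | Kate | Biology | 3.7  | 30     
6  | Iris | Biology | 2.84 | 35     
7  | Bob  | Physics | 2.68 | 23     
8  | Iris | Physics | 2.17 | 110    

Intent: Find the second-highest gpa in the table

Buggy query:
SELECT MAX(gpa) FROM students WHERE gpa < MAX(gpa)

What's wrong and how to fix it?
Bug: MAX(gpa) on the right of the comparison is an aggregate-in-WHERE error

Fix: Put the inner MAX in a scalar subquery

Corrected query:
SELECT MAX(gpa) FROM students WHERE gpa < (SELECT MAX(gpa) FROM students)

Result:
MAX(gpa)
--------
3.47    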